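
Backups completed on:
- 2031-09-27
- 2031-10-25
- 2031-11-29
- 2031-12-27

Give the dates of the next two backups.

2032-01-31, 2032-02-28

All Saturdays; the gaps (28, 35, 28) vary with month length.
This is the last Saturday of each month.
Last Saturday of January 2032: 2032-01-31.
February 2032 ends with Saturday 2032-02-28.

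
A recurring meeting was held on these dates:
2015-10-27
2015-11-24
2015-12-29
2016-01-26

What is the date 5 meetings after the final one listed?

Every date is a Tuesday; gaps 28, 35, 28 days.
Each is the last Tuesday of its month (at least one falls on the 29th or later, ruling out '4th Tuesday').
Last Tuesday of February 2016: 2016-02-23.
March 2016 ends with Tuesday 2016-03-29.
Last Tuesday of April 2016: 2016-04-26.
May 2016 ends with Tuesday 2016-05-31.
Last Tuesday of June 2016: 2016-06-28.

2016-06-28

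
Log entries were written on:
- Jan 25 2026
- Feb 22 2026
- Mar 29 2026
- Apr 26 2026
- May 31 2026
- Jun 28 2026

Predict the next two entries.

These are Sundays with 28, 35, 28, 35, 28-day gaps.
Each is the final Sunday of its month — Mar 29 2026 is past the 28th, so '4th Sunday' doesn't fit.
July 2026 ends with Sunday Jul 26 2026.
August 2026 ends with Sunday Aug 30 2026.

Jul 26 2026, Aug 30 2026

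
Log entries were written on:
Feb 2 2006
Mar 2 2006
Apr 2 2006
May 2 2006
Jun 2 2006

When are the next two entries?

Gaps: 28, 31, 30, 31 days — not constant. Every event is on the 2nd of the month.
Pattern: the 2nd of each month.
July 2006: Jul 2 2006.
Next: August 2006 → Aug 2 2006.

Jul 2 2006, Aug 2 2006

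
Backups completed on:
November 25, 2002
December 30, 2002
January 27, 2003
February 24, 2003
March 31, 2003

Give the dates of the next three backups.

All Mondays; the gaps (35, 28, 28, 35) vary with month length.
This is the last Monday of each month.
Last Monday of April 2003: April 28, 2003.
May 2003 ends with Monday May 26, 2003.
Last Monday of June 2003: June 30, 2003.

April 28, 2003; May 26, 2003; June 30, 2003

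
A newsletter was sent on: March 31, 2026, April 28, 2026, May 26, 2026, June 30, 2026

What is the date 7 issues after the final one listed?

These are Tuesdays with 28, 28, 35-day gaps.
Each is the final Tuesday of its month — March 31, 2026 is past the 28th, so '4th Tuesday' doesn't fit.
Last Tuesday of July 2026: July 28, 2026.
August 2026 ends with Tuesday August 25, 2026.
September 2026 ends with Tuesday September 29, 2026.
Last Tuesday of October 2026: October 27, 2026.
Last Tuesday of November 2026: November 24, 2026.
Last Tuesday of December 2026: December 29, 2026.
January 2027 ends with Tuesday January 26, 2027.

January 26, 2027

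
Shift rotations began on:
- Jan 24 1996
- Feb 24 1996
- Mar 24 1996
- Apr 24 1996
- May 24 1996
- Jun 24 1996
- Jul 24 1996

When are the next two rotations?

Each date is the 24th; the gaps (31, 29, 31, 30, 31, 30) track the month lengths.
The rule is the 24th of each month.
August 1996: Aug 24 1996.
September 1996: Sep 24 1996.

Aug 24 1996, Sep 24 1996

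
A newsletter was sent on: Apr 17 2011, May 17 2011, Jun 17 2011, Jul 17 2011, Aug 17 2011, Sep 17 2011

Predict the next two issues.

Each date is the 17th; the gaps (30, 31, 30, 31, 31) track the month lengths.
The rule is the 17th of each month.
October 2011: Oct 17 2011.
November 2011: Nov 17 2011.

Oct 17 2011, Nov 17 2011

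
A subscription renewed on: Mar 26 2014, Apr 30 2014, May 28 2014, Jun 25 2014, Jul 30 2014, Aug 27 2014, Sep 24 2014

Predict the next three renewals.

Oct 29 2014, Nov 26 2014, Dec 31 2014

Every date is a Wednesday; gaps 35, 28, 28, 35, 28, 28 days.
Each is the last Wednesday of its month (at least one falls on the 29th or later, ruling out '4th Wednesday').
Last Wednesday of October 2014: Oct 29 2014.
Last Wednesday of November 2014: Nov 26 2014.
December 2014 ends with Wednesday Dec 31 2014.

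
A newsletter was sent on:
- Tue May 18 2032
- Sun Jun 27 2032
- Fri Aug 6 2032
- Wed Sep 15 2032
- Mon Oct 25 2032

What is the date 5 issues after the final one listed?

Every event comes 40 days after the last (40, 40, 40, 40).
Mon Oct 25 2032 + 40 days = Sat Dec 4 2032.
Sat Dec 4 2032 + 40 days = Thu Jan 13 2033.
Thu Jan 13 2033 + 40 days = Tue Feb 22 2033.
Tue Feb 22 2033 + 40 days = Sun Apr 3 2033.
Sun Apr 3 2033 + 40 days = Fri May 13 2033.

Fri May 13 2033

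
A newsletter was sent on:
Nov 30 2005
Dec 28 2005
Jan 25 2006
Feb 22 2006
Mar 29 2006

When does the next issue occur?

These are Wednesdays with 28, 28, 28, 35-day gaps.
Each is the final Wednesday of its month — Nov 30 2005 is past the 28th, so '4th Wednesday' doesn't fit.
April 2006 ends with Wednesday Apr 26 2006.

Apr 26 2006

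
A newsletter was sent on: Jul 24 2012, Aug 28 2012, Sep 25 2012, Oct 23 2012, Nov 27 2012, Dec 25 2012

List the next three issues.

Jan 22 2013, Feb 26 2013, Mar 26 2013

All dates are Tuesdays, 35, 28, 28, 35, 28 days apart.
Specifically, the 4th Tuesday of each month.
4th Tuesday of January 2013: Jan 22 2013.
4th Tuesday of February 2013: Feb 26 2013.
4th Tuesday of March 2013: Mar 26 2013.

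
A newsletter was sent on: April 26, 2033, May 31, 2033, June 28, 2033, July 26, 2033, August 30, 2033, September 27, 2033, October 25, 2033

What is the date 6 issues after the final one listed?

April 25, 2034

Every date is a Tuesday; gaps 35, 28, 28, 35, 28, 28 days.
Each is the last Tuesday of its month (at least one falls on the 29th or later, ruling out '4th Tuesday').
November 2033 ends with Tuesday November 29, 2033.
December 2033 ends with Tuesday December 27, 2033.
Last Tuesday of January 2034: January 31, 2034.
Last Tuesday of February 2034: February 28, 2034.
Last Tuesday of March 2034: March 28, 2034.
April 2034 ends with Tuesday April 25, 2034.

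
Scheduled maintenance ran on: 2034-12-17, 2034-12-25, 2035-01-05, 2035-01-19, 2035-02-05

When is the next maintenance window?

Intervals are 8, 11, 14, 17 days — an arithmetic progression with common difference 3.
Next gap: 20 days. 2035-02-05 + 20 days = 2035-02-25.

2035-02-25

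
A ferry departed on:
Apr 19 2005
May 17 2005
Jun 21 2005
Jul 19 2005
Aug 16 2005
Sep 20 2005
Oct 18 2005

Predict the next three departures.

Nov 15 2005, Dec 20 2005, Jan 17 2006

Gaps: 28, 35, 28, 28, 35, 28 days — a mix of 28 and 35. Every date is a Tuesday.
Each is the 3rd Tuesday of its month.
3rd Tuesday of November 2005: Nov 15 2005.
3rd Tuesday of December 2005: Dec 20 2005.
3rd Tuesday of January 2006: Jan 17 2006.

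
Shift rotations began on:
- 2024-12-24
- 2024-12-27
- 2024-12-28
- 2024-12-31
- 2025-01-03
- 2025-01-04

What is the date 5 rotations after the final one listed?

Gaps: 3, 1, 3, 3, 1 days — not constant, but cyclic with period 3.
The events fall on every Tuesday, Friday and Saturday.
Next Tuesday: 2025-01-07.
Next Friday: 2025-01-10.
Next Saturday: 2025-01-11.
The following Tuesday is 2025-01-14.
The following Friday is 2025-01-17.

2025-01-17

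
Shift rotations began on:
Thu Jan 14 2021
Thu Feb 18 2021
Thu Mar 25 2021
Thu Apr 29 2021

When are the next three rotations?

Every event comes 35 days after the last (35, 35, 35).
Thu Apr 29 2021 + 35 days = Thu Jun 3 2021.
Thu Jun 3 2021 + 35 days = Thu Jul 8 2021.
Thu Jul 8 2021 + 35 days = Thu Aug 12 2021.

Thu Jun 3 2021, Thu Jul 8 2021, Thu Aug 12 2021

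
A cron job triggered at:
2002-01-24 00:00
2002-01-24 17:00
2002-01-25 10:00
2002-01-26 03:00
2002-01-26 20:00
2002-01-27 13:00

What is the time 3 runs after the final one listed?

2002-01-29 16:00

The interval is a steady 17 hours (17, 17, 17, 17, 17).
2002-01-27 13:00 + 17 h = 2002-01-28 06:00.
2002-01-28 06:00 + 17 h = 2002-01-28 23:00.
2002-01-28 23:00 + 17 h = 2002-01-29 16:00.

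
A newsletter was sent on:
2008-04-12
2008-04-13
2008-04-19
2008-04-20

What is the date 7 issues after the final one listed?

2008-05-17

Gaps: 1, 6, 1 days — not constant, but cyclic with period 2.
The events fall on every Saturday and Sunday.
The following Saturday is 2008-04-26.
Next Sunday: 2008-04-27.
Next Saturday: 2008-05-03.
The following Sunday is 2008-05-04.
The following Saturday is 2008-05-10.
The following Sunday is 2008-05-11.
The following Saturday is 2008-05-17.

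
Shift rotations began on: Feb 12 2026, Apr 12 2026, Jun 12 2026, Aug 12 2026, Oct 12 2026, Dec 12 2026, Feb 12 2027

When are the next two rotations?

Apr 12 2027, Jun 12 2027

Each date is the 12th; the gaps (59, 61, 61, 61, 61, 62) track the month lengths.
The rule is the 12th of every 2 months.
April 2027: Apr 12 2027.
June 2027: Jun 12 2027.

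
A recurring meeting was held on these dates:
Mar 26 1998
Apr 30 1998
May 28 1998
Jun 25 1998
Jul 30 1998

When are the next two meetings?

All Thursdays; the gaps (35, 28, 28, 35) vary with month length.
This is the last Thursday of each month.
Last Thursday of August 1998: Aug 27 1998.
September 1998 ends with Thursday Sep 24 1998.

Aug 27 1998, Sep 24 1998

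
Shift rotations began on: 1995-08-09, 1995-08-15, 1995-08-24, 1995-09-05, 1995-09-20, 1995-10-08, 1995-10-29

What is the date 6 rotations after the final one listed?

Gaps: 6, 9, 12, 15, 18, 21 days — each gap is 3 larger than the previous one.
Next gap: 24 days. 1995-10-29 + 24 days = 1995-11-22.
Next gap: 27 days. 1995-11-22 + 27 days = 1995-12-19.
Next gap: 30 days. 1995-12-19 + 30 days = 1996-01-18.
Next gap: 33 days. 1996-01-18 + 33 days = 1996-02-20.
Next gap: 36 days. 1996-02-20 + 36 days = 1996-03-27.
Next gap: 39 days. 1996-03-27 + 39 days = 1996-05-05.

1996-05-05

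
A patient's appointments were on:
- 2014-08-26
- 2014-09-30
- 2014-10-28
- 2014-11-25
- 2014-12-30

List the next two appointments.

These are Tuesdays with 35, 28, 28, 35-day gaps.
Each is the final Tuesday of its month — 2014-09-30 is past the 28th, so '4th Tuesday' doesn't fit.
January 2015 ends with Tuesday 2015-01-27.
Last Tuesday of February 2015: 2015-02-24.

2015-01-27, 2015-02-24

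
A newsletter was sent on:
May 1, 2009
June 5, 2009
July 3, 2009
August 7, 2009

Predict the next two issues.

September 4, 2009; October 2, 2009

Gaps: 35, 28, 35 days — a mix of 28 and 35. Every date is a Friday.
Each is the 1st Friday of its month.
September 2009 — 1st Friday is September 4, 2009.
1st Friday of October 2009: October 2, 2009.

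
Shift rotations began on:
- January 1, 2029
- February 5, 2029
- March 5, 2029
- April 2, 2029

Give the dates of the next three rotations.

May 7, 2029; June 4, 2029; July 2, 2029

Gaps: 35, 28, 28 days — a mix of 28 and 35. Every date is a Monday.
Each is the 1st Monday of its month.
1st Monday of May 2029: May 7, 2029.
June 2029 — 1st Monday is June 4, 2029.
July 2029 — 1st Monday is July 2, 2029.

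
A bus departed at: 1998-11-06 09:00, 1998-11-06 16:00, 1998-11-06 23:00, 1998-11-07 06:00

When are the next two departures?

The interval is a steady 7 hours (7, 7, 7).
1998-11-07 06:00 + 7 h = 1998-11-07 13:00.
1998-11-07 13:00 + 7 h = 1998-11-07 20:00.

1998-11-07 13:00, 1998-11-07 20:00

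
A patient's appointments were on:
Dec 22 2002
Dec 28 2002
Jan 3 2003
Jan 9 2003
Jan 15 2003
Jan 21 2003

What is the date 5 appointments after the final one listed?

Feb 20 2003

Gaps between consecutive events: 6, 6, 6, 6, 6 days — a constant 6-day interval.
Jan 21 2003 + 6 days = Jan 27 2003.
Jan 27 2003 + 6 days = Feb 2 2003.
Feb 2 2003 + 6 days = Feb 8 2003.
Feb 8 2003 + 6 days = Feb 14 2003.
Feb 14 2003 + 6 days = Feb 20 2003.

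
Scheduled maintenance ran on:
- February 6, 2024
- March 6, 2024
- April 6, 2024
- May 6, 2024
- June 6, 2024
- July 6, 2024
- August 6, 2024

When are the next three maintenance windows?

September 6, 2024; October 6, 2024; November 6, 2024

The day-of-month is always 6 (29, 31, 30, 31, 30, 31 days between events).
So this recurs on the 6th of each month.
September 2024: September 6, 2024.
Next: October 2024 → October 6, 2024.
November 2024: November 6, 2024.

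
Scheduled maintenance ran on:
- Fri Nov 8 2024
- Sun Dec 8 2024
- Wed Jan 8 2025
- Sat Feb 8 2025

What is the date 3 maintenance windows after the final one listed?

Thu May 8 2025

Each date is the 8th; the gaps (30, 31, 31) track the month lengths.
The rule is the 8th of each month.
Next: March 2025 → Sat Mar 8 2025.
April 2025: Tue Apr 8 2025.
May 2025: Thu May 8 2025.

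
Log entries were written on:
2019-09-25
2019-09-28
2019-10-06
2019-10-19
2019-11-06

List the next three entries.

The spacing grows by 5 each time: 3, 8, 13, 18 days.
Next gap: 23 days. 2019-11-06 + 23 days = 2019-11-29.
Next gap: 28 days. 2019-11-29 + 28 days = 2019-12-27.
Next gap: 33 days. 2019-12-27 + 33 days = 2020-01-29.

2019-11-29, 2019-12-27, 2020-01-29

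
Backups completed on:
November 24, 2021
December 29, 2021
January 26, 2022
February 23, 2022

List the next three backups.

March 30, 2022; April 27, 2022; May 25, 2022

Every date is a Wednesday; gaps 35, 28, 28 days.
Each is the last Wednesday of its month (at least one falls on the 29th or later, ruling out '4th Wednesday').
Last Wednesday of March 2022: March 30, 2022.
Last Wednesday of April 2022: April 27, 2022.
Last Wednesday of May 2022: May 25, 2022.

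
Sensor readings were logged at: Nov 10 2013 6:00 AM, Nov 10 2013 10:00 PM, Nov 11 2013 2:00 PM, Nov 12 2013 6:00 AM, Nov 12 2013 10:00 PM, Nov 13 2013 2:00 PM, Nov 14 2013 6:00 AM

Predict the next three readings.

The interval is a steady 16 hours (16, 16, 16, 16, 16, 16).
Nov 14 2013 6:00 AM + 16 h = Nov 14 2013 10:00 PM.
Nov 14 2013 10:00 PM + 16 h = Nov 15 2013 2:00 PM.
Nov 15 2013 2:00 PM + 16 h = Nov 16 2013 6:00 AM.

Nov 14 2013 10:00 PM, Nov 15 2013 2:00 PM, Nov 16 2013 6:00 AM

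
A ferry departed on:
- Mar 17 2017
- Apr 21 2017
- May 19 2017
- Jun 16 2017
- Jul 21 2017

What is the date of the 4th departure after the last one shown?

Nov 17 2017

Gaps: 35, 28, 28, 35 days — a mix of 28 and 35. Every date is a Friday.
Each is the 3rd Friday of its month.
3rd Friday of August 2017: Aug 18 2017.
3rd Friday of September 2017: Sep 15 2017.
3rd Friday of October 2017: Oct 20 2017.
3rd Friday of November 2017: Nov 17 2017.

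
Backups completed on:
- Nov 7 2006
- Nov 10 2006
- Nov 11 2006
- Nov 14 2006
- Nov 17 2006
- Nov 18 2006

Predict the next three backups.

Nov 21 2006, Nov 24 2006, Nov 25 2006

The gap pattern 3, 1, 3, 3, 1 repeats every 3 events.
These are the Tuesdays, Fridays and Saturdays of each week.
Next Tuesday: Nov 21 2006.
Next Friday: Nov 24 2006.
The following Saturday is Nov 25 2006.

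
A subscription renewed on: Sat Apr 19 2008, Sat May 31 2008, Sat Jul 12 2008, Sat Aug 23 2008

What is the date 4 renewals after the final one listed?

Every event comes 42 days after the last (42, 42, 42).
Sat Aug 23 2008 + 42 days = Sat Oct 4 2008.
Sat Oct 4 2008 + 42 days = Sat Nov 15 2008.
Sat Nov 15 2008 + 42 days = Sat Dec 27 2008.
Sat Dec 27 2008 + 42 days = Sat Feb 7 2009.

Sat Feb 7 2009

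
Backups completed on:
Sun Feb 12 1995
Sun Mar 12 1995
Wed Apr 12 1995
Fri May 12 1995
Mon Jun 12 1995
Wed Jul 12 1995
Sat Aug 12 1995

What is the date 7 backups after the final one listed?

Tue Mar 12 1996

Gaps: 28, 31, 30, 31, 30, 31 days — not constant. Every event is on the 12th of the month.
Pattern: the 12th of each month.
Next: September 1995 → Tue Sep 12 1995.
October 1995: Thu Oct 12 1995.
November 1995: Sun Nov 12 1995.
December 1995: Tue Dec 12 1995.
January 1996: Fri Jan 12 1996.
February 1996: Mon Feb 12 1996.
March 1996: Tue Mar 12 1996.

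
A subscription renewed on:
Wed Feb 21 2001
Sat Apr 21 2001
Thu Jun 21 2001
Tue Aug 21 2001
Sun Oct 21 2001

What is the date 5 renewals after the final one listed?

Each date is the 21st; the gaps (59, 61, 61, 61) track the month lengths.
The rule is the 21st of every 2 months.
December 2001: Fri Dec 21 2001.
February 2002: Thu Feb 21 2002.
Next: April 2002 → Sun Apr 21 2002.
June 2002: Fri Jun 21 2002.
Next: August 2002 → Wed Aug 21 2002.

Wed Aug 21 2002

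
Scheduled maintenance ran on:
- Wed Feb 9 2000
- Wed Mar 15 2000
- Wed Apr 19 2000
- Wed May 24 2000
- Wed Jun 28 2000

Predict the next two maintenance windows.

The spacing is 35, 35, 35, 35 days — always 35 days.
Wed Jun 28 2000 + 35 days = Wed Aug 2 2000.
Wed Aug 2 2000 + 35 days = Wed Sep 6 2000.

Wed Aug 2 2000, Wed Sep 6 2000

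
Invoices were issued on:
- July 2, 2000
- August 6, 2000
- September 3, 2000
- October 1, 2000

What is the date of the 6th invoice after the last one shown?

Gaps: 35, 28, 28 days — a mix of 28 and 35. Every date is a Sunday.
Each is the 1st Sunday of its month.
1st Sunday of November 2000: November 5, 2000.
December 2000 — 1st Sunday is December 3, 2000.
January 2001 — 1st Sunday is January 7, 2001.
February 2001 — 1st Sunday is February 4, 2001.
1st Sunday of March 2001: March 4, 2001.
April 2001 — 1st Sunday is April 1, 2001.

April 1, 2001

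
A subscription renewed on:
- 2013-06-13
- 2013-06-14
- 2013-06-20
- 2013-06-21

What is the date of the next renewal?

Every event lands on a Thursday or Friday (gaps cycle 1, 6, 1).
So the schedule is: every Thursday and Friday.
Next Thursday: 2013-06-27.

2013-06-27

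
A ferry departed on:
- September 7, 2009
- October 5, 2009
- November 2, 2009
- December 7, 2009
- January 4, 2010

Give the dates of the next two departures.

These are Mondays at 28- or 35-day spacing (28, 28, 35, 28).
The pattern: 1st Monday of the month.
1st Monday of February 2010: February 1, 2010.
1st Monday of March 2010: March 1, 2010.

February 1, 2010; March 1, 2010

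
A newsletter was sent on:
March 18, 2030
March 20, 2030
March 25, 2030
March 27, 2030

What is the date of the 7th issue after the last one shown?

The gap pattern 2, 5, 2 repeats every 2 events.
These are the Mondays and Wednesdays of each week.
Next Monday: April 1, 2030.
Next Wednesday: April 3, 2030.
Next Monday: April 8, 2030.
The following Wednesday is April 10, 2030.
The following Monday is April 15, 2030.
The following Wednesday is April 17, 2030.
The following Monday is April 22, 2030.

April 22, 2030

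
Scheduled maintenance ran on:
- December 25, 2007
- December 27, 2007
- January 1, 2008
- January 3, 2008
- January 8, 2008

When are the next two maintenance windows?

Gaps: 2, 5, 2, 5 days — not constant, but cyclic with period 2.
The events fall on every Tuesday and Thursday.
The following Thursday is January 10, 2008.
The following Tuesday is January 15, 2008.

January 10, 2008; January 15, 2008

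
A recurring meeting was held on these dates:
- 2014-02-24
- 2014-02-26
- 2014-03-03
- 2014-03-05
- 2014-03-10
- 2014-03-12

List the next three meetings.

2014-03-17, 2014-03-19, 2014-03-24

Every event lands on a Monday or Wednesday (gaps cycle 2, 5, 2, 5, 2).
So the schedule is: every Monday and Wednesday.
Next Monday: 2014-03-17.
The following Wednesday is 2014-03-19.
Next Monday: 2014-03-24.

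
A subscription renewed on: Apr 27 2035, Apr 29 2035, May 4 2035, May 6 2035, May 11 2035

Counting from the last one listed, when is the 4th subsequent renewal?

Every event lands on a Friday or Sunday (gaps cycle 2, 5, 2, 5).
So the schedule is: every Friday and Sunday.
Next Sunday: May 13 2035.
Next Friday: May 18 2035.
Next Sunday: May 20 2035.
Next Friday: May 25 2035.

May 25 2035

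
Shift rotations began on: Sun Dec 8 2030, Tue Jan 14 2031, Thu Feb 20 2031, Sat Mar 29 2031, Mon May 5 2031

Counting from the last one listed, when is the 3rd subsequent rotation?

Sun Aug 24 2031

Gaps between consecutive events: 37, 37, 37, 37 days — a constant 37-day interval.
Mon May 5 2031 + 37 days = Wed Jun 11 2031.
Wed Jun 11 2031 + 37 days = Fri Jul 18 2031.
Fri Jul 18 2031 + 37 days = Sun Aug 24 2031.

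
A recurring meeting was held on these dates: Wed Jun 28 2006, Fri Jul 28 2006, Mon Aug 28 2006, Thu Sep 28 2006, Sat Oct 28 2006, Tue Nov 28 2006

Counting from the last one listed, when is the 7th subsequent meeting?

Each date is the 28th; the gaps (30, 31, 31, 30, 31) track the month lengths.
The rule is the 28th of each month.
Next: December 2006 → Thu Dec 28 2006.
Next: January 2007 → Sun Jan 28 2007.
Next: February 2007 → Wed Feb 28 2007.
Next: March 2007 → Wed Mar 28 2007.
April 2007: Sat Apr 28 2007.
May 2007: Mon May 28 2007.
Next: June 2007 → Thu Jun 28 2007.

Thu Jun 28 2007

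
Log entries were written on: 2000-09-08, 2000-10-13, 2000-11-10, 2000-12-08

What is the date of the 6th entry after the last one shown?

All dates are Fridays, 35, 28, 28 days apart.
Specifically, the 2nd Friday of each month.
January 2001 — 2nd Friday is 2001-01-12.
February 2001 — 2nd Friday is 2001-02-09.
2nd Friday of March 2001: 2001-03-09.
April 2001 — 2nd Friday is 2001-04-13.
May 2001 — 2nd Friday is 2001-05-11.
2nd Friday of June 2001: 2001-06-08.

2001-06-08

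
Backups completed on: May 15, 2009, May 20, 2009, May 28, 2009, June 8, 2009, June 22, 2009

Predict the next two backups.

Gaps: 5, 8, 11, 14 days — each gap is 3 larger than the previous one.
Next gap: 17 days. June 22, 2009 + 17 days = July 9, 2009.
Next gap: 20 days. July 9, 2009 + 20 days = July 29, 2009.

July 9, 2009; July 29, 2009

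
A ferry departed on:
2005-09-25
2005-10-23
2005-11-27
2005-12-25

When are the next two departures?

Gaps: 28, 35, 28 days — a mix of 28 and 35. Every date is a Sunday.
Each is the 4th Sunday of its month.
January 2006 — 4th Sunday is 2006-01-22.
4th Sunday of February 2006: 2006-02-26.

2006-01-22, 2006-02-26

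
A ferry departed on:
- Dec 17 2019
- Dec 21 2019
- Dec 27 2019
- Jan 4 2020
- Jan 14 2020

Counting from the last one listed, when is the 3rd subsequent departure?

Feb 25 2020

Gaps: 4, 6, 8, 10 days — each gap is 2 larger than the previous one.
Next gap: 12 days. Jan 14 2020 + 12 days = Jan 26 2020.
Next gap: 14 days. Jan 26 2020 + 14 days = Feb 9 2020.
Next gap: 16 days. Feb 9 2020 + 16 days = Feb 25 2020.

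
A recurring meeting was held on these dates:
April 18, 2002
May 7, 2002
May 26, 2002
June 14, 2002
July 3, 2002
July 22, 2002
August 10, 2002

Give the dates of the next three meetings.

Every event comes 19 days after the last (19, 19, 19, 19, 19, 19).
August 10, 2002 + 19 days = August 29, 2002.
August 29, 2002 + 19 days = September 17, 2002.
September 17, 2002 + 19 days = October 6, 2002.

August 29, 2002; September 17, 2002; October 6, 2002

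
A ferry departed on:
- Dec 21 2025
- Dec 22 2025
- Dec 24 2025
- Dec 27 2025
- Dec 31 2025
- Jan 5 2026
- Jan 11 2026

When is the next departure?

Gaps: 1, 2, 3, 4, 5, 6 days — each gap is 1 larger than the previous one.
Next gap: 7 days. Jan 11 2026 + 7 days = Jan 18 2026.

Jan 18 2026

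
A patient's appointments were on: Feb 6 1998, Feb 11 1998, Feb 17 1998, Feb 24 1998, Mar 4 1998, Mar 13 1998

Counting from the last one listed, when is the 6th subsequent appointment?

May 27 1998

The spacing grows by 1 each time: 5, 6, 7, 8, 9 days.
Next gap: 10 days. Mar 13 1998 + 10 days = Mar 23 1998.
Next gap: 11 days. Mar 23 1998 + 11 days = Apr 3 1998.
Next gap: 12 days. Apr 3 1998 + 12 days = Apr 15 1998.
Next gap: 13 days. Apr 15 1998 + 13 days = Apr 28 1998.
Next gap: 14 days. Apr 28 1998 + 14 days = May 12 1998.
Next gap: 15 days. May 12 1998 + 15 days = May 27 1998.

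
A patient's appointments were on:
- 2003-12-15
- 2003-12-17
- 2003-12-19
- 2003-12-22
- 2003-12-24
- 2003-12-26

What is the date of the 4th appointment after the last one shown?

2004-01-05

Every event lands on a Monday or Wednesday or Friday (gaps cycle 2, 2, 3, 2, 2).
So the schedule is: every Monday, Wednesday and Friday.
Next Monday: 2003-12-29.
The following Wednesday is 2003-12-31.
The following Friday is 2004-01-02.
The following Monday is 2004-01-05.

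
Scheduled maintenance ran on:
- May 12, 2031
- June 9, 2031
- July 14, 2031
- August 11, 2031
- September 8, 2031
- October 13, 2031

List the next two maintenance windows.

November 10, 2031; December 8, 2031

These are Mondays at 28- or 35-day spacing (28, 35, 28, 28, 35).
The pattern: 2nd Monday of the month.
2nd Monday of November 2031: November 10, 2031.
December 2031 — 2nd Monday is December 8, 2031.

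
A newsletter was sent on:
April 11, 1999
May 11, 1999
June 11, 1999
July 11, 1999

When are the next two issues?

August 11, 1999; September 11, 1999

Each date is the 11th; the gaps (30, 31, 30) track the month lengths.
The rule is the 11th of each month.
Next: August 1999 → August 11, 1999.
September 1999: September 11, 1999.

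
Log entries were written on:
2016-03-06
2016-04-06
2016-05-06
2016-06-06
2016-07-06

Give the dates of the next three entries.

Gaps: 31, 30, 31, 30 days — not constant. Every event is on the 6th of the month.
Pattern: the 6th of each month.
Next: August 2016 → 2016-08-06.
Next: September 2016 → 2016-09-06.
Next: October 2016 → 2016-10-06.

2016-08-06, 2016-09-06, 2016-10-06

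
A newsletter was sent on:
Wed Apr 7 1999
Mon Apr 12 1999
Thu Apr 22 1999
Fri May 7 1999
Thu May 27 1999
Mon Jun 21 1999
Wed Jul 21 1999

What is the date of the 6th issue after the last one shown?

Intervals are 5, 10, 15, 20, 25, 30 days — an arithmetic progression with common difference 5.
Next gap: 35 days. Wed Jul 21 1999 + 35 days = Wed Aug 25 1999.
Next gap: 40 days. Wed Aug 25 1999 + 40 days = Mon Oct 4 1999.
Next gap: 45 days. Mon Oct 4 1999 + 45 days = Thu Nov 18 1999.
Next gap: 50 days. Thu Nov 18 1999 + 50 days = Fri Jan 7 2000.
Next gap: 55 days. Fri Jan 7 2000 + 55 days = Thu Mar 2 2000.
Next gap: 60 days. Thu Mar 2 2000 + 60 days = Mon May 1 2000.

Mon May 1 2000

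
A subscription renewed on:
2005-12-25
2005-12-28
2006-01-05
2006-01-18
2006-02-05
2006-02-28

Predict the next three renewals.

2006-03-28, 2006-04-30, 2006-06-07

Intervals are 3, 8, 13, 18, 23 days — an arithmetic progression with common difference 5.
Next gap: 28 days. 2006-02-28 + 28 days = 2006-03-28.
Next gap: 33 days. 2006-03-28 + 33 days = 2006-04-30.
Next gap: 38 days. 2006-04-30 + 38 days = 2006-06-07.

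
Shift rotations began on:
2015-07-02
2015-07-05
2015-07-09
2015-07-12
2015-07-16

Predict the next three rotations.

Gaps: 3, 4, 3, 4 days — not constant, but cyclic with period 2.
The events fall on every Thursday and Sunday.
Next Sunday: 2015-07-19.
Next Thursday: 2015-07-23.
Next Sunday: 2015-07-26.

2015-07-19, 2015-07-23, 2015-07-26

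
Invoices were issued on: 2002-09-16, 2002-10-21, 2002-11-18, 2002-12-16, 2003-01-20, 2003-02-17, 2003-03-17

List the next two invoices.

Gaps: 35, 28, 28, 35, 28, 28 days — a mix of 28 and 35. Every date is a Monday.
Each is the 3rd Monday of its month.
3rd Monday of April 2003: 2003-04-21.
May 2003 — 3rd Monday is 2003-05-19.

2003-04-21, 2003-05-19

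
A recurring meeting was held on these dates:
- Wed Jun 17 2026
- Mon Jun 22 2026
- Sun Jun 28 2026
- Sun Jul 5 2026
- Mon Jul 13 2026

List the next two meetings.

Wed Jul 22 2026, Sat Aug 1 2026

Intervals are 5, 6, 7, 8 days — an arithmetic progression with common difference 1.
Next gap: 9 days. Mon Jul 13 2026 + 9 days = Wed Jul 22 2026.
Next gap: 10 days. Wed Jul 22 2026 + 10 days = Sat Aug 1 2026.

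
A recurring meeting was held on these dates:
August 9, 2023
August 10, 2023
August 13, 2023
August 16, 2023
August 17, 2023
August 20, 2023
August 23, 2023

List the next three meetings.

Gaps: 1, 3, 3, 1, 3, 3 days — not constant, but cyclic with period 3.
The events fall on every Wednesday, Thursday and Sunday.
The following Thursday is August 24, 2023.
Next Sunday: August 27, 2023.
The following Wednesday is August 30, 2023.

August 24, 2023; August 27, 2023; August 30, 2023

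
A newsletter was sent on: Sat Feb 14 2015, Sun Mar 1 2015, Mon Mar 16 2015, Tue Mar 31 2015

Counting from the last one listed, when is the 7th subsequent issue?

The spacing is 15, 15, 15 days — always 15 days.
Tue Mar 31 2015 + 15 days = Wed Apr 15 2015.
Wed Apr 15 2015 + 15 days = Thu Apr 30 2015.
Thu Apr 30 2015 + 15 days = Fri May 15 2015.
Fri May 15 2015 + 15 days = Sat May 30 2015.
Sat May 30 2015 + 15 days = Sun Jun 14 2015.
Sun Jun 14 2015 + 15 days = Mon Jun 29 2015.
Mon Jun 29 2015 + 15 days = Tue Jul 14 2015.

Tue Jul 14 2015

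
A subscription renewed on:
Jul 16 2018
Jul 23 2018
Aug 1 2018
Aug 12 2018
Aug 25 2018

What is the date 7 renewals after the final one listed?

Jan 19 2019

Gaps: 7, 9, 11, 13 days — each gap is 2 larger than the previous one.
Next gap: 15 days. Aug 25 2018 + 15 days = Sep 9 2018.
Next gap: 17 days. Sep 9 2018 + 17 days = Sep 26 2018.
Next gap: 19 days. Sep 26 2018 + 19 days = Oct 15 2018.
Next gap: 21 days. Oct 15 2018 + 21 days = Nov 5 2018.
Next gap: 23 days. Nov 5 2018 + 23 days = Nov 28 2018.
Next gap: 25 days. Nov 28 2018 + 25 days = Dec 23 2018.
Next gap: 27 days. Dec 23 2018 + 27 days = Jan 19 2019.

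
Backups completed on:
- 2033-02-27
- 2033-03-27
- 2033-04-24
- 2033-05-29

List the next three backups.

2033-06-26, 2033-07-31, 2033-08-28

Every date is a Sunday; gaps 28, 28, 35 days.
Each is the last Sunday of its month (at least one falls on the 29th or later, ruling out '4th Sunday').
June 2033 ends with Sunday 2033-06-26.
Last Sunday of July 2033: 2033-07-31.
August 2033 ends with Sunday 2033-08-28.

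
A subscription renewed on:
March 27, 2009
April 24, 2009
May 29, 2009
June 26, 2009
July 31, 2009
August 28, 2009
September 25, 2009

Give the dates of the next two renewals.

All Fridays; the gaps (28, 35, 28, 35, 28, 28) vary with month length.
This is the last Friday of each month.
Last Friday of October 2009: October 30, 2009.
Last Friday of November 2009: November 27, 2009.

October 30, 2009; November 27, 2009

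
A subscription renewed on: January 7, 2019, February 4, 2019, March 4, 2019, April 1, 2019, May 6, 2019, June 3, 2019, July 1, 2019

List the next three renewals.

August 5, 2019; September 2, 2019; October 7, 2019

All dates are Mondays, 28, 28, 28, 35, 28, 28 days apart.
Specifically, the 1st Monday of each month.
1st Monday of August 2019: August 5, 2019.
1st Monday of September 2019: September 2, 2019.
October 2019 — 1st Monday is October 7, 2019.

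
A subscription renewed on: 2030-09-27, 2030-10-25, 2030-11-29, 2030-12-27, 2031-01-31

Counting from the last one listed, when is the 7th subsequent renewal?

2031-08-29

Every date is a Friday; gaps 28, 35, 28, 35 days.
Each is the last Friday of its month (at least one falls on the 29th or later, ruling out '4th Friday').
February 2031 ends with Friday 2031-02-28.
March 2031 ends with Friday 2031-03-28.
April 2031 ends with Friday 2031-04-25.
Last Friday of May 2031: 2031-05-30.
Last Friday of June 2031: 2031-06-27.
Last Friday of July 2031: 2031-07-25.
August 2031 ends with Friday 2031-08-29.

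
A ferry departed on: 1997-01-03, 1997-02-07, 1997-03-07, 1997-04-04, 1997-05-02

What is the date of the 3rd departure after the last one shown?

All dates are Fridays, 35, 28, 28, 28 days apart.
Specifically, the 1st Friday of each month.
1st Friday of June 1997: 1997-06-06.
1st Friday of July 1997: 1997-07-04.
August 1997 — 1st Friday is 1997-08-01.

1997-08-01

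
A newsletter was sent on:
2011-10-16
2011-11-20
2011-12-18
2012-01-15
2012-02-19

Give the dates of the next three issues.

2012-03-18, 2012-04-15, 2012-05-20

Gaps: 35, 28, 28, 35 days — a mix of 28 and 35. Every date is a Sunday.
Each is the 3rd Sunday of its month.
3rd Sunday of March 2012: 2012-03-18.
3rd Sunday of April 2012: 2012-04-15.
3rd Sunday of May 2012: 2012-05-20.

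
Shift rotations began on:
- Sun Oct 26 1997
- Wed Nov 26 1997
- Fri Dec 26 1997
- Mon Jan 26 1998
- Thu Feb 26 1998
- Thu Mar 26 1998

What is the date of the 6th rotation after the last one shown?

Sat Sep 26 1998

The day-of-month is always 26 (31, 30, 31, 31, 28 days between events).
So this recurs on the 26th of each month.
Next: April 1998 → Sun Apr 26 1998.
May 1998: Tue May 26 1998.
June 1998: Fri Jun 26 1998.
Next: July 1998 → Sun Jul 26 1998.
August 1998: Wed Aug 26 1998.
September 1998: Sat Sep 26 1998.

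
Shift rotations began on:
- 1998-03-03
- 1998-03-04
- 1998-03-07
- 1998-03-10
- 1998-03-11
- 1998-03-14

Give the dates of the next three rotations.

1998-03-17, 1998-03-18, 1998-03-21

The gap pattern 1, 3, 3, 1, 3 repeats every 3 events.
These are the Tuesdays, Wednesdays and Saturdays of each week.
Next Tuesday: 1998-03-17.
Next Wednesday: 1998-03-18.
Next Saturday: 1998-03-21.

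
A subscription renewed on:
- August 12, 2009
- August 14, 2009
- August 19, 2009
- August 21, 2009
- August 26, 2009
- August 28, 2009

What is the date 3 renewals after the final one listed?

September 9, 2009

The gap pattern 2, 5, 2, 5, 2 repeats every 2 events.
These are the Wednesdays and Fridays of each week.
The following Wednesday is September 2, 2009.
The following Friday is September 4, 2009.
Next Wednesday: September 9, 2009.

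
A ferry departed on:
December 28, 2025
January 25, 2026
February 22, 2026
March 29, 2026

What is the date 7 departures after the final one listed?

All Sundays; the gaps (28, 28, 35) vary with month length.
This is the last Sunday of each month.
Last Sunday of April 2026: April 26, 2026.
May 2026 ends with Sunday May 31, 2026.
June 2026 ends with Sunday June 28, 2026.
Last Sunday of July 2026: July 26, 2026.
August 2026 ends with Sunday August 30, 2026.
Last Sunday of September 2026: September 27, 2026.
October 2026 ends with Sunday October 25, 2026.

October 25, 2026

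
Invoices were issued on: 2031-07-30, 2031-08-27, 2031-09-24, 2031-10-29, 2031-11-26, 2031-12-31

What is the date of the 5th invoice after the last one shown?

2032-05-26

Every date is a Wednesday; gaps 28, 28, 35, 28, 35 days.
Each is the last Wednesday of its month (at least one falls on the 29th or later, ruling out '4th Wednesday').
Last Wednesday of January 2032: 2032-01-28.
February 2032 ends with Wednesday 2032-02-25.
March 2032 ends with Wednesday 2032-03-31.
Last Wednesday of April 2032: 2032-04-28.
May 2032 ends with Wednesday 2032-05-26.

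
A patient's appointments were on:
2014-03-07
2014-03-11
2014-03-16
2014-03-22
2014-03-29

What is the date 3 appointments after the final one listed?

Intervals are 4, 5, 6, 7 days — an arithmetic progression with common difference 1.
Next gap: 8 days. 2014-03-29 + 8 days = 2014-04-06.
Next gap: 9 days. 2014-04-06 + 9 days = 2014-04-15.
Next gap: 10 days. 2014-04-15 + 10 days = 2014-04-25.

2014-04-25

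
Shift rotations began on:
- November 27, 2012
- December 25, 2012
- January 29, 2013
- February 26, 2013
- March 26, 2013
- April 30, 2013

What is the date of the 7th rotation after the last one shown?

November 26, 2013

These are Tuesdays with 28, 35, 28, 28, 35-day gaps.
Each is the final Tuesday of its month — January 29, 2013 is past the 28th, so '4th Tuesday' doesn't fit.
Last Tuesday of May 2013: May 28, 2013.
June 2013 ends with Tuesday June 25, 2013.
July 2013 ends with Tuesday July 30, 2013.
Last Tuesday of August 2013: August 27, 2013.
Last Tuesday of September 2013: September 24, 2013.
October 2013 ends with Tuesday October 29, 2013.
November 2013 ends with Tuesday November 26, 2013.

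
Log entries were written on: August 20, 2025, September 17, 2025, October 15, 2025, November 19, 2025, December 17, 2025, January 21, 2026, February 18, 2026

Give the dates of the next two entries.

These are Wednesdays at 28- or 35-day spacing (28, 28, 35, 28, 35, 28).
The pattern: 3rd Wednesday of the month.
3rd Wednesday of March 2026: March 18, 2026.
3rd Wednesday of April 2026: April 15, 2026.

March 18, 2026; April 15, 2026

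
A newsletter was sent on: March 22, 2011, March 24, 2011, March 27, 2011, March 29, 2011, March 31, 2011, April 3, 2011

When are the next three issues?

Gaps: 2, 3, 2, 2, 3 days — not constant, but cyclic with period 3.
The events fall on every Tuesday, Thursday and Sunday.
The following Tuesday is April 5, 2011.
The following Thursday is April 7, 2011.
Next Sunday: April 10, 2011.

April 5, 2011; April 7, 2011; April 10, 2011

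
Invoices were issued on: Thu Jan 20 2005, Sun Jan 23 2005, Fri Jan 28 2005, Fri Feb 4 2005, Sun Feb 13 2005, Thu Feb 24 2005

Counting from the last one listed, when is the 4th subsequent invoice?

Fri Apr 29 2005

Gaps: 3, 5, 7, 9, 11 days — each gap is 2 larger than the previous one.
Next gap: 13 days. Thu Feb 24 2005 + 13 days = Wed Mar 9 2005.
Next gap: 15 days. Wed Mar 9 2005 + 15 days = Thu Mar 24 2005.
Next gap: 17 days. Thu Mar 24 2005 + 17 days = Sun Apr 10 2005.
Next gap: 19 days. Sun Apr 10 2005 + 19 days = Fri Apr 29 2005.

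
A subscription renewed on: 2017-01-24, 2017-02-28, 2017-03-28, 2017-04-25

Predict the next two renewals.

These are Tuesdays at 28- or 35-day spacing (35, 28, 28).
The pattern: 4th Tuesday of the month.
4th Tuesday of May 2017: 2017-05-23.
4th Tuesday of June 2017: 2017-06-27.

2017-05-23, 2017-06-27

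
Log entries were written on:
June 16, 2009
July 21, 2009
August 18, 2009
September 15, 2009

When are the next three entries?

October 20, 2009; November 17, 2009; December 15, 2009

These are Tuesdays at 28- or 35-day spacing (35, 28, 28).
The pattern: 3rd Tuesday of the month.
3rd Tuesday of October 2009: October 20, 2009.
November 2009 — 3rd Tuesday is November 17, 2009.
3rd Tuesday of December 2009: December 15, 2009.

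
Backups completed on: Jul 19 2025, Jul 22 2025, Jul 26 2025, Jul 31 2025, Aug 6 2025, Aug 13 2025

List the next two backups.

Aug 21 2025, Aug 30 2025

The spacing grows by 1 each time: 3, 4, 5, 6, 7 days.
Next gap: 8 days. Aug 13 2025 + 8 days = Aug 21 2025.
Next gap: 9 days. Aug 21 2025 + 9 days = Aug 30 2025.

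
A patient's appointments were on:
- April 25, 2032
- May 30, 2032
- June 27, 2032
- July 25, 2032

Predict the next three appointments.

All Sundays; the gaps (35, 28, 28) vary with month length.
This is the last Sunday of each month.
August 2032 ends with Sunday August 29, 2032.
September 2032 ends with Sunday September 26, 2032.
October 2032 ends with Sunday October 31, 2032.

August 29, 2032; September 26, 2032; October 31, 2032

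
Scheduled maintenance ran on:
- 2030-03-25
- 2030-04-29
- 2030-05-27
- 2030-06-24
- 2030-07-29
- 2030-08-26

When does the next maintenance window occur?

All Mondays; the gaps (35, 28, 28, 35, 28) vary with month length.
This is the last Monday of each month.
Last Monday of September 2030: 2030-09-30.

2030-09-30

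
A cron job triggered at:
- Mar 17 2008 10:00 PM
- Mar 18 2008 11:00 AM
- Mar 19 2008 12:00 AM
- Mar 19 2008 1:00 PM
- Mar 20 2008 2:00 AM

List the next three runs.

The interval is a steady 13 hours (13, 13, 13, 13).
Mar 20 2008 2:00 AM + 13 h = Mar 20 2008 3:00 PM.
Mar 20 2008 3:00 PM + 13 h = Mar 21 2008 4:00 AM.
Mar 21 2008 4:00 AM + 13 h = Mar 21 2008 5:00 PM.

Mar 20 2008 3:00 PM, Mar 21 2008 4:00 AM, Mar 21 2008 5:00 PM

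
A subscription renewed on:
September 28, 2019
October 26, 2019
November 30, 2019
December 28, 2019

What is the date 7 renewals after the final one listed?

July 25, 2020

These are Saturdays with 28, 35, 28-day gaps.
Each is the final Saturday of its month — November 30, 2019 is past the 28th, so '4th Saturday' doesn't fit.
January 2020 ends with Saturday January 25, 2020.
Last Saturday of February 2020: February 29, 2020.
March 2020 ends with Saturday March 28, 2020.
April 2020 ends with Saturday April 25, 2020.
May 2020 ends with Saturday May 30, 2020.
June 2020 ends with Saturday June 27, 2020.
Last Saturday of July 2020: July 25, 2020.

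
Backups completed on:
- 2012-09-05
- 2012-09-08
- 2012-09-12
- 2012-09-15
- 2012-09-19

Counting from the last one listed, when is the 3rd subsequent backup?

The gap pattern 3, 4, 3, 4 repeats every 2 events.
These are the Wednesdays and Saturdays of each week.
Next Saturday: 2012-09-22.
The following Wednesday is 2012-09-26.
Next Saturday: 2012-09-29.

2012-09-29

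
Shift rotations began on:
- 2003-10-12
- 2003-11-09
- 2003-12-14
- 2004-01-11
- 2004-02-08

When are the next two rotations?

2004-03-14, 2004-04-11

All dates are Sundays, 28, 35, 28, 28 days apart.
Specifically, the 2nd Sunday of each month.
March 2004 — 2nd Sunday is 2004-03-14.
April 2004 — 2nd Sunday is 2004-04-11.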